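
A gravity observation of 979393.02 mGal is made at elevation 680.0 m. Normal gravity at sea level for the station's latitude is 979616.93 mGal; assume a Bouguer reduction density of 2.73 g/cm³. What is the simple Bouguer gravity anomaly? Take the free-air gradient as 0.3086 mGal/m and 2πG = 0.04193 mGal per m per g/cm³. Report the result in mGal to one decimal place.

-91.9

Free-air correction = 0.3086 × 680.0 = 209.85 mGal
Free-air anomaly = 979393.02 − 979616.93 + (209.85) = -14.06 mGal
Bouguer slab correction = 0.04193 × 2.73 × 680.0 = 77.84 mGal
Simple Bouguer anomaly = -14.06 − (77.84) = -91.90 mGal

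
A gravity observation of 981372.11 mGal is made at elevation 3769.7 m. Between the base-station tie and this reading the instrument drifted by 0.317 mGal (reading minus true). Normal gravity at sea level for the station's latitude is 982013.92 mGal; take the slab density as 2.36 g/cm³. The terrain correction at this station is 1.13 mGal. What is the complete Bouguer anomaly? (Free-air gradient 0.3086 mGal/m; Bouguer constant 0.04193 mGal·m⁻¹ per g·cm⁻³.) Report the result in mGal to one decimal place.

149.3

Drift-corrected reading = 981372.11 − (0.317) = 981371.793 mGal
Free-air correction = 0.3086 × 3769.7 = 1163.33 mGal
Free-air anomaly = 981371.793 − 982013.92 + (1163.33) = 521.203 mGal
Bouguer slab correction = 0.04193 × 2.36 × 3769.7 = 373.03 mGal
Simple Bouguer anomaly = 521.203 − (373.03) = 148.173 mGal
Complete Bouguer anomaly = 148.173 + 1.13 = 149.303 mGal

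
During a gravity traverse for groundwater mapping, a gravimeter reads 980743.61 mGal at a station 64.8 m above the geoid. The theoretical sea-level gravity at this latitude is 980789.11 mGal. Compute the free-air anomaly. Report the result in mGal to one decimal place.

Free-air correction = 0.3086 × 64.8 = 20.00 mGal
Free-air anomaly = 980743.61 − 980789.11 + (20.00) = -25.50 mGal

-25.5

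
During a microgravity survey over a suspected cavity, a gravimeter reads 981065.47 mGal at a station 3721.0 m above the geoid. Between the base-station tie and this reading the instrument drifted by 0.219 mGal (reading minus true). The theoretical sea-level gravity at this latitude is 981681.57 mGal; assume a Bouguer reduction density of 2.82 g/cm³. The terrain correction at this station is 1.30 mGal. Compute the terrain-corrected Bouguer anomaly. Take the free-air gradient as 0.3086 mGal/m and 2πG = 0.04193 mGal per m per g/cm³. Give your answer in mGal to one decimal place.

Drift-corrected reading = 981065.47 − (0.219) = 981065.251 mGal
Free-air correction = 0.3086 × 3721.0 = 1148.30 mGal
Free-air anomaly = 981065.251 − 981681.57 + (1148.30) = 531.981 mGal
Bouguer slab correction = 0.04193 × 2.82 × 3721.0 = 439.98 mGal
Simple Bouguer anomaly = 531.981 − (439.98) = 92.001 mGal
Complete Bouguer anomaly = 92.001 + 1.30 = 93.301 mGal

93.3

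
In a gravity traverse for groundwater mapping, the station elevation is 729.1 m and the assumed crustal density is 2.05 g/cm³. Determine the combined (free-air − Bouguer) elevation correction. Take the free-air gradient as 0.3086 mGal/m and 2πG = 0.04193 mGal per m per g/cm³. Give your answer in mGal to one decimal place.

Combined gradient = 0.3086 − 0.04193 × 2.05 = 0.2226435 mGal/m
Combined elevation correction = 0.2226435 × 729.1 = 162.3 mGal

162.3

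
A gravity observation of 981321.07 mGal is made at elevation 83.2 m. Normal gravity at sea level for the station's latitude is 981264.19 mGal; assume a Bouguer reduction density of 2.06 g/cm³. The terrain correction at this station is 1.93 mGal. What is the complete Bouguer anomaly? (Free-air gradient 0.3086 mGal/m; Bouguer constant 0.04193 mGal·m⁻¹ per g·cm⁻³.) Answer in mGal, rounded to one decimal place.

77.3

Free-air correction = 0.3086 × 83.2 = 25.68 mGal
Free-air anomaly = 981321.07 − 981264.19 + (25.68) = 82.56 mGal
Bouguer slab correction = 0.04193 × 2.06 × 83.2 = 7.19 mGal
Simple Bouguer anomaly = 82.56 − (7.19) = 75.37 mGal
Complete Bouguer anomaly = 75.37 + 1.93 = 77.30 mGal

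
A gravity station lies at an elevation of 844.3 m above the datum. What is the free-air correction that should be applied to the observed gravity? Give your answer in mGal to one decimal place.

260.6

Free-air correction = 0.3086 × 844.3 = 260.6 mGal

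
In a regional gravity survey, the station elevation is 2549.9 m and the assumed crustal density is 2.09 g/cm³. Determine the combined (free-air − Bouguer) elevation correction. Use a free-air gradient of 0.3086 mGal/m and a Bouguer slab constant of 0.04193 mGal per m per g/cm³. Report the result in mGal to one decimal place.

563.4

Combined gradient = 0.3086 − 0.04193 × 2.09 = 0.2209663 mGal/m
Combined elevation correction = 0.2209663 × 2549.9 = 563.4 mGal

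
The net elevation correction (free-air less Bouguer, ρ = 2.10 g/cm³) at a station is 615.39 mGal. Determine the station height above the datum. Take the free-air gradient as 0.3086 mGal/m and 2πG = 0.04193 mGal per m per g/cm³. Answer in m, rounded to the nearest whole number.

2790

Combined gradient = 0.3086 − 0.04193 × 2.10 = 0.2205470 mGal/m
h = 615.39 / 0.2205470 = 2790.29 m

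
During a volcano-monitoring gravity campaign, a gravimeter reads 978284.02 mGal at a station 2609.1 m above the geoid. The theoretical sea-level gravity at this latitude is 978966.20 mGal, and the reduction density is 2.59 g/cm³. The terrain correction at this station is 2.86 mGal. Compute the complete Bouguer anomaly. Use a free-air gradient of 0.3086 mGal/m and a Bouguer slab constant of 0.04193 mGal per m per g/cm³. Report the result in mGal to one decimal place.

Free-air correction = 0.3086 × 2609.1 = 805.17 mGal
Free-air anomaly = 978284.02 − 978966.20 + (805.17) = 122.99 mGal
Bouguer slab correction = 0.04193 × 2.59 × 2609.1 = 283.34 mGal
Simple Bouguer anomaly = 122.99 − (283.34) = -160.35 mGal
Complete Bouguer anomaly = -160.35 + 2.86 = -157.49 mGal

-157.5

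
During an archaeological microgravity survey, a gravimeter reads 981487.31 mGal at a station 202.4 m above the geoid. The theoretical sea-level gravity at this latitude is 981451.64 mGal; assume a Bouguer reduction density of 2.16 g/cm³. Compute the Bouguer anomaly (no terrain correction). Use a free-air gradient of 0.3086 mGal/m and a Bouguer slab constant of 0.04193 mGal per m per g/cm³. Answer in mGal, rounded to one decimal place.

Free-air correction = 0.3086 × 202.4 = 62.46 mGal
Free-air anomaly = 981487.31 − 981451.64 + (62.46) = 98.13 mGal
Bouguer slab correction = 0.04193 × 2.16 × 202.4 = 18.33 mGal
Simple Bouguer anomaly = 98.13 − (18.33) = 79.80 mGal

79.8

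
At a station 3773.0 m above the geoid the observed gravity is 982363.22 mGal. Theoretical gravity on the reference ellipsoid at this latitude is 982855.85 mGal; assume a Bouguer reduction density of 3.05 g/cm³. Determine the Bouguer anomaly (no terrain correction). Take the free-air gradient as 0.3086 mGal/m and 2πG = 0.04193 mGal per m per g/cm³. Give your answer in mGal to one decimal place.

Free-air correction = 0.3086 × 3773.0 = 1164.35 mGal
Free-air anomaly = 982363.22 − 982855.85 + (1164.35) = 671.72 mGal
Bouguer slab correction = 0.04193 × 3.05 × 3773.0 = 482.52 mGal
Simple Bouguer anomaly = 671.72 − (482.52) = 189.20 mGal

189.2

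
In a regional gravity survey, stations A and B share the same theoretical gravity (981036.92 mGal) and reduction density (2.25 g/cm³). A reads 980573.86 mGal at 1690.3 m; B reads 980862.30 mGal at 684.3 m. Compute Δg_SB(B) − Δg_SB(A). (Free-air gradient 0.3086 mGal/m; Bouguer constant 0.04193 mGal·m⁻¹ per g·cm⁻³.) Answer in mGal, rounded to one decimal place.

Δg_SB(A) = 980573.86 − 981036.92 + 0.3086×1690.3 − 0.04193×2.25×1690.3 = -100.90 mGal
Δg_SB(B) = 980862.30 − 981036.92 + 0.3086×684.3 − 0.04193×2.25×684.3 = -28.00 mGal
Difference = -28.00 − (-100.90) = 72.90 mGal

72.9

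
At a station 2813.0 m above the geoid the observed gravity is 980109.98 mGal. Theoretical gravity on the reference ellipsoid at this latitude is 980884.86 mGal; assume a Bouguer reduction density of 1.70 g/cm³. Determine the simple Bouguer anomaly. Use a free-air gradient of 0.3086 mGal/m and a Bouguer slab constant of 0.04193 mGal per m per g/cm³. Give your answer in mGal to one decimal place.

-107.3

Free-air correction = 0.3086 × 2813.0 = 868.09 mGal
Free-air anomaly = 980109.98 − 980884.86 + (868.09) = 93.21 mGal
Bouguer slab correction = 0.04193 × 1.70 × 2813.0 = 200.51 mGal
Simple Bouguer anomaly = 93.21 − (200.51) = -107.30 mGal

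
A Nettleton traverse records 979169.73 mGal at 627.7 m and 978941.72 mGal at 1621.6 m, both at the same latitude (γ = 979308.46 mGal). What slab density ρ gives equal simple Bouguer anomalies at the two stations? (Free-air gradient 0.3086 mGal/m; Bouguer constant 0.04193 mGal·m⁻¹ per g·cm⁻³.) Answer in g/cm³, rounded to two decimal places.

Δg_obs = 978941.72 − 979169.73 = -228.01 mGal over Δh = 1621.6 − 627.7 = 993.9 m
Equal Bouguer anomalies ⇒ Δg_obs + (0.3086 − 0.04193ρ)·Δh = 0
0.3086 − 0.04193ρ = −Δg_obs/Δh = 0.22941
ρ = (0.3086 − 0.22941) / 0.04193 = 1.89 g/cm³

1.89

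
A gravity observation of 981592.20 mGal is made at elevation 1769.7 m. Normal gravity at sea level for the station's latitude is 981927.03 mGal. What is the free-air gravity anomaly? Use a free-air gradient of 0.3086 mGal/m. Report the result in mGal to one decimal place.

Free-air correction = 0.3086 × 1769.7 = 546.13 mGal
Free-air anomaly = 981592.20 − 981927.03 + (546.13) = 211.30 mGal

211.3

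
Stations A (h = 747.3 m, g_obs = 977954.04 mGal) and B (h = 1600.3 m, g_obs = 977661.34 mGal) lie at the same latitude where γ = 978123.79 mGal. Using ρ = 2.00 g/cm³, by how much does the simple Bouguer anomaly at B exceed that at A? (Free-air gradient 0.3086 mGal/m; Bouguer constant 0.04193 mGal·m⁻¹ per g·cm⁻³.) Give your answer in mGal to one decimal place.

-101.0

Δg_SB(A) = 977954.04 − 978123.79 + 0.3086×747.3 − 0.04193×2.00×747.3 = -1.80 mGal
Δg_SB(B) = 977661.34 − 978123.79 + 0.3086×1600.3 − 0.04193×2.00×1600.3 = -102.80 mGal
Difference = -102.80 − (-1.80) = -101.00 mGal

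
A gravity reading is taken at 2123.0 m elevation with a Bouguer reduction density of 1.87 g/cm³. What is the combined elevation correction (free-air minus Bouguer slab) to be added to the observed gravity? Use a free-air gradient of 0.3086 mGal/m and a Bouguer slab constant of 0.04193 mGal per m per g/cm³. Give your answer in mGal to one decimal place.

488.7

Combined gradient = 0.3086 − 0.04193 × 1.87 = 0.2301909 mGal/m
Combined elevation correction = 0.2301909 × 2123.0 = 488.7 mGal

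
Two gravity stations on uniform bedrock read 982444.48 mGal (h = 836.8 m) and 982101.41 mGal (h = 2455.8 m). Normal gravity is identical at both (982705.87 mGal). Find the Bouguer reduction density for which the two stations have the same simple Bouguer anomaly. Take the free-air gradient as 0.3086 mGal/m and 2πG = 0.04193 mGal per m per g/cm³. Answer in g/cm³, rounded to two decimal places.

2.31

Δg_obs = 982101.41 − 982444.48 = -343.07 mGal over Δh = 2455.8 − 836.8 = 1619.0 m
Equal Bouguer anomalies ⇒ Δg_obs + (0.3086 − 0.04193ρ)·Δh = 0
0.3086 − 0.04193ρ = −Δg_obs/Δh = 0.21190
ρ = (0.3086 − 0.21190) / 0.04193 = 2.31 g/cm³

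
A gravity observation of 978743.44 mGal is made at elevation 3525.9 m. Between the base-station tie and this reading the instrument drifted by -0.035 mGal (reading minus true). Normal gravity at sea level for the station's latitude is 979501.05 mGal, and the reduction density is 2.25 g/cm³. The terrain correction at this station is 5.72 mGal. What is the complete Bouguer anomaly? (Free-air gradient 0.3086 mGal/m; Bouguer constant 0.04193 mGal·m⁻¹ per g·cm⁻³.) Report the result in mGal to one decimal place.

Drift-corrected reading = 978743.44 − (-0.035) = 978743.475 mGal
Free-air correction = 0.3086 × 3525.9 = 1088.09 mGal
Free-air anomaly = 978743.475 − 979501.05 + (1088.09) = 330.515 mGal
Bouguer slab correction = 0.04193 × 2.25 × 3525.9 = 332.64 mGal
Simple Bouguer anomaly = 330.515 − (332.64) = -2.125 mGal
Complete Bouguer anomaly = -2.125 + 5.72 = 3.595 mGal

3.6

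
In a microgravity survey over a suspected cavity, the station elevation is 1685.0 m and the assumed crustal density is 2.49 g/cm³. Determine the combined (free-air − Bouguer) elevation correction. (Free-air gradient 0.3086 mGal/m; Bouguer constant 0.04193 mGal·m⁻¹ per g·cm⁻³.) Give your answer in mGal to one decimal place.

344.1

Combined gradient = 0.3086 − 0.04193 × 2.49 = 0.2041943 mGal/m
Combined elevation correction = 0.2041943 × 1685.0 = 344.1 mGal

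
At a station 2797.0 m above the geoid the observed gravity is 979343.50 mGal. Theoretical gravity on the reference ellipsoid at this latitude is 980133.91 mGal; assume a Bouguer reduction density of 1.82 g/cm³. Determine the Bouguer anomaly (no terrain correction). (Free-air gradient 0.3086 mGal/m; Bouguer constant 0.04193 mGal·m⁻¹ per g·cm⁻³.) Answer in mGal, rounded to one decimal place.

-140.7

Free-air correction = 0.3086 × 2797.0 = 863.15 mGal
Free-air anomaly = 979343.50 − 980133.91 + (863.15) = 72.74 mGal
Bouguer slab correction = 0.04193 × 1.82 × 2797.0 = 213.45 mGal
Simple Bouguer anomaly = 72.74 − (213.45) = -140.71 mGal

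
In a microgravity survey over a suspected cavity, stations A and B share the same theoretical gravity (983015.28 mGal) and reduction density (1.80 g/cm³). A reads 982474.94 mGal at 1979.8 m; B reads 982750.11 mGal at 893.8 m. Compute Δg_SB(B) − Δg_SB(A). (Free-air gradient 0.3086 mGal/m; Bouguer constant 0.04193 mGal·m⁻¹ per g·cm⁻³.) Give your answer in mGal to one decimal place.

Δg_SB(A) = 982474.94 − 983015.28 + 0.3086×1979.8 − 0.04193×1.80×1979.8 = -78.80 mGal
Δg_SB(B) = 982750.11 − 983015.28 + 0.3086×893.8 − 0.04193×1.80×893.8 = -56.80 mGal
Difference = -56.80 − (-78.80) = 22.00 mGal

22.0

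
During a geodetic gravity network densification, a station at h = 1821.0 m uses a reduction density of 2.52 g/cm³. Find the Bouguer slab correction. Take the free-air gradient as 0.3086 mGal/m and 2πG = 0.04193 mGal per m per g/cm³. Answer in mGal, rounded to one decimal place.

192.4

Bouguer slab correction = 0.04193 × 2.52 × 1821.0 = 192.4 mGal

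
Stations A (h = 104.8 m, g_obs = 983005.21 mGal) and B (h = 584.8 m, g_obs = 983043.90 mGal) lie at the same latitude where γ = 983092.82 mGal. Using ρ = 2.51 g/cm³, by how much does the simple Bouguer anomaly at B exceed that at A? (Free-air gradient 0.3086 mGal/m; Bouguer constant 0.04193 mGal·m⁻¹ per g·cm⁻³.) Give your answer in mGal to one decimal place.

136.3

Δg_SB(A) = 983005.21 − 983092.82 + 0.3086×104.8 − 0.04193×2.51×104.8 = -66.30 mGal
Δg_SB(B) = 983043.90 − 983092.82 + 0.3086×584.8 − 0.04193×2.51×584.8 = 70.00 mGal
Difference = 70.00 − (-66.30) = 136.30 mGal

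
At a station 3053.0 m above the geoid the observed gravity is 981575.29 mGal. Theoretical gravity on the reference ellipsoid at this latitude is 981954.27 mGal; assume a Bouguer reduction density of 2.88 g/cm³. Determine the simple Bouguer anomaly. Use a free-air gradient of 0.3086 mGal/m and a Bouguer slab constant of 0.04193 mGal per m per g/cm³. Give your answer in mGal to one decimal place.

Free-air correction = 0.3086 × 3053.0 = 942.16 mGal
Free-air anomaly = 981575.29 − 981954.27 + (942.16) = 563.18 mGal
Bouguer slab correction = 0.04193 × 2.88 × 3053.0 = 368.68 mGal
Simple Bouguer anomaly = 563.18 − (368.68) = 194.50 mGal

194.5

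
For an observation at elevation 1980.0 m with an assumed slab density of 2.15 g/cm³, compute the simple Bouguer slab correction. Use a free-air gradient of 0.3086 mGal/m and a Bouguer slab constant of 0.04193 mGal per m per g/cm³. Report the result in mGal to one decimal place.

178.5

Bouguer slab correction = 0.04193 × 2.15 × 1980.0 = 178.5 mGal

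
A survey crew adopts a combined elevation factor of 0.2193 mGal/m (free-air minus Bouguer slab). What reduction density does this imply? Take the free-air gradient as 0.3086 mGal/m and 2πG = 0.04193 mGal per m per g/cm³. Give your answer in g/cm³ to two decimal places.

2.13

0.2193 = 0.3086 − 0.04193 × ρ
ρ = (0.3086 − 0.2193) / 0.04193 = 2.13 g/cm³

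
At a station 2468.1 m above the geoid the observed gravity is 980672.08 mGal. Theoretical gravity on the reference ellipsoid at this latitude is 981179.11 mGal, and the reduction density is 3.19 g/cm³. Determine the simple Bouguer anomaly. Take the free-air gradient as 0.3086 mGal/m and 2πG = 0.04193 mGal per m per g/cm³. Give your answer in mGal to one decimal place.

-75.5

Free-air correction = 0.3086 × 2468.1 = 761.66 mGal
Free-air anomaly = 980672.08 − 981179.11 + (761.66) = 254.63 mGal
Bouguer slab correction = 0.04193 × 3.19 × 2468.1 = 330.12 mGal
Simple Bouguer anomaly = 254.63 − (330.12) = -75.49 mGal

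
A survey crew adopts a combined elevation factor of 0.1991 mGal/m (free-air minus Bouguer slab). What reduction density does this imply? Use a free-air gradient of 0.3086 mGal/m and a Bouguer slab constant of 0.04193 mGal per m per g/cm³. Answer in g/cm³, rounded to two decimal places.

0.1991 = 0.3086 − 0.04193 × ρ
ρ = (0.3086 − 0.1991) / 0.04193 = 2.61 g/cm³

2.61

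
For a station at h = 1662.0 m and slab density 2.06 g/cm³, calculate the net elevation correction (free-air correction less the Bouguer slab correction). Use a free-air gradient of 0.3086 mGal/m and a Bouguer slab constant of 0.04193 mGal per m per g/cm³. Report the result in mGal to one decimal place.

369.3

Combined gradient = 0.3086 − 0.04193 × 2.06 = 0.2222242 mGal/m
Combined elevation correction = 0.2222242 × 1662.0 = 369.3 mGal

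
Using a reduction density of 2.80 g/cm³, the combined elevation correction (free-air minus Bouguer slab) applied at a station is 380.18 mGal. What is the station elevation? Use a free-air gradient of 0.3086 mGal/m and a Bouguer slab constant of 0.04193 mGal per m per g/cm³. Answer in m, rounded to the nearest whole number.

1988

Combined gradient = 0.3086 − 0.04193 × 2.80 = 0.1911960 mGal/m
h = 380.18 / 0.1911960 = 1988.43 m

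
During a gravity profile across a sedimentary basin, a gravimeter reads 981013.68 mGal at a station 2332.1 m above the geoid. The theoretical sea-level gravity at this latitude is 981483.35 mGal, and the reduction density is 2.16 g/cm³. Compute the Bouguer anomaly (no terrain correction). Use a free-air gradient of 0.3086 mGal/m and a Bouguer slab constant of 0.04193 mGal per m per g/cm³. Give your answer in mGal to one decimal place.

Free-air correction = 0.3086 × 2332.1 = 719.69 mGal
Free-air anomaly = 981013.68 − 981483.35 + (719.69) = 250.02 mGal
Bouguer slab correction = 0.04193 × 2.16 × 2332.1 = 211.22 mGal
Simple Bouguer anomaly = 250.02 − (211.22) = 38.80 mGal

38.8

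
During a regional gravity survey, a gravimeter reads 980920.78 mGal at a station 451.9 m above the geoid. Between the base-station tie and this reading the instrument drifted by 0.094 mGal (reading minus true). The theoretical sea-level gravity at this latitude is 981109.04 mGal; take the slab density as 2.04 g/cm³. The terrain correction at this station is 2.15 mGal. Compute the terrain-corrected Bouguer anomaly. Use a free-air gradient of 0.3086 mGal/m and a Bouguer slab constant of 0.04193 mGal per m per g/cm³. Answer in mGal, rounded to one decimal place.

-85.4

Drift-corrected reading = 980920.78 − (0.094) = 980920.686 mGal
Free-air correction = 0.3086 × 451.9 = 139.46 mGal
Free-air anomaly = 980920.686 − 981109.04 + (139.46) = -48.894 mGal
Bouguer slab correction = 0.04193 × 2.04 × 451.9 = 38.65 mGal
Simple Bouguer anomaly = -48.894 − (38.65) = -87.544 mGal
Complete Bouguer anomaly = -87.544 + 2.15 = -85.394 mGal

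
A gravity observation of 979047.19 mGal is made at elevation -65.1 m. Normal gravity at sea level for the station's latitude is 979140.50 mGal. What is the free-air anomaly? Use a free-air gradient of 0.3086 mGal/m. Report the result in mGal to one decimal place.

Free-air correction = 0.3086 × -65.1 = -20.09 mGal
Free-air anomaly = 979047.19 − 979140.50 + (-20.09) = -113.40 mGal

-113.4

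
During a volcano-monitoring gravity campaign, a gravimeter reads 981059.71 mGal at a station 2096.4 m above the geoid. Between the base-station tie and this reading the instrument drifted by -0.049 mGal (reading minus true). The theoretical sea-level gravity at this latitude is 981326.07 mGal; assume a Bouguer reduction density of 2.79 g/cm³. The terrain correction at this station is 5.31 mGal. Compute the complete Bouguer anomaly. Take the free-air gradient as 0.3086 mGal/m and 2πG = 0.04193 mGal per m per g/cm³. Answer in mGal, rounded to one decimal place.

140.7

Drift-corrected reading = 981059.71 − (-0.049) = 981059.759 mGal
Free-air correction = 0.3086 × 2096.4 = 646.95 mGal
Free-air anomaly = 981059.759 − 981326.07 + (646.95) = 380.639 mGal
Bouguer slab correction = 0.04193 × 2.79 × 2096.4 = 245.25 mGal
Simple Bouguer anomaly = 380.639 − (245.25) = 135.389 mGal
Complete Bouguer anomaly = 135.389 + 5.31 = 140.699 mGal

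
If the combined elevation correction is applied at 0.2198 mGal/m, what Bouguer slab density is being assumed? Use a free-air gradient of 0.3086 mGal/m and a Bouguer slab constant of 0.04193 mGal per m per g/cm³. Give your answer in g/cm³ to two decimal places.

0.2198 = 0.3086 − 0.04193 × ρ
ρ = (0.3086 − 0.2198) / 0.04193 = 2.12 g/cm³

2.12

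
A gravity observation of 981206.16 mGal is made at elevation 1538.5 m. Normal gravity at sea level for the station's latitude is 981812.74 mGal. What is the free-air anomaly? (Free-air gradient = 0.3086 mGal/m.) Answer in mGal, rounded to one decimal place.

Free-air correction = 0.3086 × 1538.5 = 474.78 mGal
Free-air anomaly = 981206.16 − 981812.74 + (474.78) = -131.80 mGal

-131.8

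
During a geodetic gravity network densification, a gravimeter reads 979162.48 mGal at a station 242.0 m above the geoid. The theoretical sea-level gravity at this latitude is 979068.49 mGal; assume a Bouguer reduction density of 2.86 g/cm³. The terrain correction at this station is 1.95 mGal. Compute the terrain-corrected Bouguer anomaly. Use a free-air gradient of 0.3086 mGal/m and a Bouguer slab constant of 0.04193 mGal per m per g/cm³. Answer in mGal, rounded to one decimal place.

Free-air correction = 0.3086 × 242.0 = 74.68 mGal
Free-air anomaly = 979162.48 − 979068.49 + (74.68) = 168.67 mGal
Bouguer slab correction = 0.04193 × 2.86 × 242.0 = 29.02 mGal
Simple Bouguer anomaly = 168.67 − (29.02) = 139.65 mGal
Complete Bouguer anomaly = 139.65 + 1.95 = 141.60 mGal

141.6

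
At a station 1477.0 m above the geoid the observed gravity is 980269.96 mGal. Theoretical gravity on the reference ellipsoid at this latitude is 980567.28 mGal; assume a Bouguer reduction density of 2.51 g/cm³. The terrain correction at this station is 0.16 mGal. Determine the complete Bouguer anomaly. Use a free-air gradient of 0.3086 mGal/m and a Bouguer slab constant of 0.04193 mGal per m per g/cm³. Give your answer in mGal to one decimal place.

Free-air correction = 0.3086 × 1477.0 = 455.80 mGal
Free-air anomaly = 980269.96 − 980567.28 + (455.80) = 158.48 mGal
Bouguer slab correction = 0.04193 × 2.51 × 1477.0 = 155.45 mGal
Simple Bouguer anomaly = 158.48 − (155.45) = 3.03 mGal
Complete Bouguer anomaly = 3.03 + 0.16 = 3.19 mGal

3.2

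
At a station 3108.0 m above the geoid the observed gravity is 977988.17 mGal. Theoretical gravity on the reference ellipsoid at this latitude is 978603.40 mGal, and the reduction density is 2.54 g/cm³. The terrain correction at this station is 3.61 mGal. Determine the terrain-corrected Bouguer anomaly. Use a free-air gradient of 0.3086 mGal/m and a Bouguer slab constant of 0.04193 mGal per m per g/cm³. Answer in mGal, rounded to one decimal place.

16.5

Free-air correction = 0.3086 × 3108.0 = 959.13 mGal
Free-air anomaly = 977988.17 − 978603.40 + (959.13) = 343.90 mGal
Bouguer slab correction = 0.04193 × 2.54 × 3108.0 = 331.01 mGal
Simple Bouguer anomaly = 343.90 − (331.01) = 12.89 mGal
Complete Bouguer anomaly = 12.89 + 3.61 = 16.50 mGal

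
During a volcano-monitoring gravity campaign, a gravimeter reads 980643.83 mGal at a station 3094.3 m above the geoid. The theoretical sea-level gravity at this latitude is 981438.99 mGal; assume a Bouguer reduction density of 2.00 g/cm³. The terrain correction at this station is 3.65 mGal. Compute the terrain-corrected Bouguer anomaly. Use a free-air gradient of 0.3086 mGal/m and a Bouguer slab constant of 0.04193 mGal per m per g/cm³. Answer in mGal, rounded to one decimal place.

-96.1

Free-air correction = 0.3086 × 3094.3 = 954.90 mGal
Free-air anomaly = 980643.83 − 981438.99 + (954.90) = 159.74 mGal
Bouguer slab correction = 0.04193 × 2.00 × 3094.3 = 259.49 mGal
Simple Bouguer anomaly = 159.74 − (259.49) = -99.75 mGal
Complete Bouguer anomaly = -99.75 + 3.65 = -96.10 mGal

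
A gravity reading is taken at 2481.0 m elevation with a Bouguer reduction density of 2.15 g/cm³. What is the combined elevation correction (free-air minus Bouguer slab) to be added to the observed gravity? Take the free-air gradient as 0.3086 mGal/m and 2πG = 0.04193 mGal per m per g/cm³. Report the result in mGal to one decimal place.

Combined gradient = 0.3086 − 0.04193 × 2.15 = 0.2184505 mGal/m
Combined elevation correction = 0.2184505 × 2481.0 = 542.0 mGal

542.0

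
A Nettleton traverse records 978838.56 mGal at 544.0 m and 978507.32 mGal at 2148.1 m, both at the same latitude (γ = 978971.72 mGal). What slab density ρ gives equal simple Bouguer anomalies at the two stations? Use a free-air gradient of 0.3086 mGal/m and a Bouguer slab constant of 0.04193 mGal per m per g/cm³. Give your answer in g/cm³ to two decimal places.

2.44

Δg_obs = 978507.32 − 978838.56 = -331.24 mGal over Δh = 2148.1 − 544.0 = 1604.1 m
Equal Bouguer anomalies ⇒ Δg_obs + (0.3086 − 0.04193ρ)·Δh = 0
0.3086 − 0.04193ρ = −Δg_obs/Δh = 0.20650
ρ = (0.3086 − 0.20650) / 0.04193 = 2.44 g/cm³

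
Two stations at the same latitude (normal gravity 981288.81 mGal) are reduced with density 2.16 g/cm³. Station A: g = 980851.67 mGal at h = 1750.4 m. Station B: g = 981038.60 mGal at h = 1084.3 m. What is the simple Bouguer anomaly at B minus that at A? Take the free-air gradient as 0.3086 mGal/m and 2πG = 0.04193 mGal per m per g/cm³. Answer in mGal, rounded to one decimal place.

Δg_SB(A) = 980851.67 − 981288.81 + 0.3086×1750.4 − 0.04193×2.16×1750.4 = -55.50 mGal
Δg_SB(B) = 981038.60 − 981288.81 + 0.3086×1084.3 − 0.04193×2.16×1084.3 = -13.80 mGal
Difference = -13.80 − (-55.50) = 41.70 mGal

41.7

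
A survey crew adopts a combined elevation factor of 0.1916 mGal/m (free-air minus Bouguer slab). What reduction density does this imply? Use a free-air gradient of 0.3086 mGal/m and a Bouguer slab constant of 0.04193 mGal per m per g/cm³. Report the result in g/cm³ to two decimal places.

2.79

0.1916 = 0.3086 − 0.04193 × ρ
ρ = (0.3086 − 0.1916) / 0.04193 = 2.79 g/cm³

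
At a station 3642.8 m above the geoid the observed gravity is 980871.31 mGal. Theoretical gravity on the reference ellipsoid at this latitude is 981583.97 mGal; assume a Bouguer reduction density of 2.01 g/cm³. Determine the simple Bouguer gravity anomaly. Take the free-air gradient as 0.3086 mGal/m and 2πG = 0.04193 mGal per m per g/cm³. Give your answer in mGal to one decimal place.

Free-air correction = 0.3086 × 3642.8 = 1124.17 mGal
Free-air anomaly = 980871.31 − 981583.97 + (1124.17) = 411.51 mGal
Bouguer slab correction = 0.04193 × 2.01 × 3642.8 = 307.01 mGal
Simple Bouguer anomaly = 411.51 − (307.01) = 104.50 mGal

104.5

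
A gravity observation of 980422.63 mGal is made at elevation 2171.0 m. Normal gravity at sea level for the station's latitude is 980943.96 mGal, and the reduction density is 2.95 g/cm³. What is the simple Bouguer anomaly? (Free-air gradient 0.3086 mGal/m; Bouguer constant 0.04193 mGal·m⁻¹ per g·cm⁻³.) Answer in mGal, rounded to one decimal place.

-119.9

Free-air correction = 0.3086 × 2171.0 = 669.97 mGal
Free-air anomaly = 980422.63 − 980943.96 + (669.97) = 148.64 mGal
Bouguer slab correction = 0.04193 × 2.95 × 2171.0 = 268.54 mGal
Simple Bouguer anomaly = 148.64 − (268.54) = -119.90 mGal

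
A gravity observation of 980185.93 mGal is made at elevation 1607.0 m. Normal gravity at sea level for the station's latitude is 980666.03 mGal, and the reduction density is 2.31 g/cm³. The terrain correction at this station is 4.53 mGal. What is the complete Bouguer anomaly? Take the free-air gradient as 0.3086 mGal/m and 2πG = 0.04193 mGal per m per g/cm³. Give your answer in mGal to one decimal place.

-135.3

Free-air correction = 0.3086 × 1607.0 = 495.92 mGal
Free-air anomaly = 980185.93 − 980666.03 + (495.92) = 15.82 mGal
Bouguer slab correction = 0.04193 × 2.31 × 1607.0 = 155.65 mGal
Simple Bouguer anomaly = 15.82 − (155.65) = -139.83 mGal
Complete Bouguer anomaly = -139.83 + 4.53 = -135.30 mGal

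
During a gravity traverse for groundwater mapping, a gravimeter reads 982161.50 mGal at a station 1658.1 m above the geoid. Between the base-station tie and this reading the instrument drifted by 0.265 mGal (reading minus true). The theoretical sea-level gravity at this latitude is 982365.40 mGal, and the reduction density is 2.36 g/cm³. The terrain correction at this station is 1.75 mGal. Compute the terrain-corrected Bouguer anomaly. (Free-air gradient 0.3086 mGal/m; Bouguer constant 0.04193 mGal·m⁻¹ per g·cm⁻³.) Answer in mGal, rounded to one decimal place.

Drift-corrected reading = 982161.50 − (0.265) = 982161.235 mGal
Free-air correction = 0.3086 × 1658.1 = 511.69 mGal
Free-air anomaly = 982161.235 − 982365.40 + (511.69) = 307.525 mGal
Bouguer slab correction = 0.04193 × 2.36 × 1658.1 = 164.08 mGal
Simple Bouguer anomaly = 307.525 − (164.08) = 143.445 mGal
Complete Bouguer anomaly = 143.445 + 1.75 = 145.195 mGal

145.2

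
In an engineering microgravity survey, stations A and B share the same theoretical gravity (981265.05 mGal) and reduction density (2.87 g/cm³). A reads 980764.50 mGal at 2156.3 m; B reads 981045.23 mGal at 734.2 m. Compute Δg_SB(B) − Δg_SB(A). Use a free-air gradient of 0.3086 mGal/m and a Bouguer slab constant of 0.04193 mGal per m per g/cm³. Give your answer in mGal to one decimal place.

13.0

Δg_SB(A) = 980764.50 − 981265.05 + 0.3086×2156.3 − 0.04193×2.87×2156.3 = -94.60 mGal
Δg_SB(B) = 981045.23 − 981265.05 + 0.3086×734.2 − 0.04193×2.87×734.2 = -81.60 mGal
Difference = -81.60 − (-94.60) = 13.00 mGal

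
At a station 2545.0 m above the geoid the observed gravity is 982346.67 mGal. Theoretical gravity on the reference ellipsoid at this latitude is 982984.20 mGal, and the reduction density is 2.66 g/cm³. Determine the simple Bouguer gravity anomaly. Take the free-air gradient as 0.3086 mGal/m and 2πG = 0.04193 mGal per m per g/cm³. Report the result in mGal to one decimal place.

Free-air correction = 0.3086 × 2545.0 = 785.39 mGal
Free-air anomaly = 982346.67 − 982984.20 + (785.39) = 147.86 mGal
Bouguer slab correction = 0.04193 × 2.66 × 2545.0 = 283.85 mGal
Simple Bouguer anomaly = 147.86 − (283.85) = -135.99 mGal

-136.0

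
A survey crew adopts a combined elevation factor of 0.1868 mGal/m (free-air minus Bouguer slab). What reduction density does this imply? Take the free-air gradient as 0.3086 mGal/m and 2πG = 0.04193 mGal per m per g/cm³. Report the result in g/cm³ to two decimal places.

0.1868 = 0.3086 − 0.04193 × ρ
ρ = (0.3086 − 0.1868) / 0.04193 = 2.90 g/cm³

2.90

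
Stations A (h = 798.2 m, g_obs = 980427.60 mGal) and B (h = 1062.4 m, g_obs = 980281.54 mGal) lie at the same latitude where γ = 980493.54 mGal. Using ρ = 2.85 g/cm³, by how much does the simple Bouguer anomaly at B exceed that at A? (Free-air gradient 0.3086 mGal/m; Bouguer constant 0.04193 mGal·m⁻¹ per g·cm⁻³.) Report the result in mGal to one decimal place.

Δg_SB(A) = 980427.60 − 980493.54 + 0.3086×798.2 − 0.04193×2.85×798.2 = 85.00 mGal
Δg_SB(B) = 980281.54 − 980493.54 + 0.3086×1062.4 − 0.04193×2.85×1062.4 = -11.10 mGal
Difference = -11.10 − (85.00) = -96.10 mGal

-96.1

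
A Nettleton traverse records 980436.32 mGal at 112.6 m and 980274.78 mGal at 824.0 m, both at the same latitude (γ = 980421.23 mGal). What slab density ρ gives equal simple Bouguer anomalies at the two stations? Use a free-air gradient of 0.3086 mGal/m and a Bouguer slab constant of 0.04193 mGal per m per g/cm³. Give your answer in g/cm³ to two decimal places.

Δg_obs = 980274.78 − 980436.32 = -161.54 mGal over Δh = 824.0 − 112.6 = 711.4 m
Equal Bouguer anomalies ⇒ Δg_obs + (0.3086 − 0.04193ρ)·Δh = 0
0.3086 − 0.04193ρ = −Δg_obs/Δh = 0.22707
ρ = (0.3086 − 0.22707) / 0.04193 = 1.94 g/cm³

1.94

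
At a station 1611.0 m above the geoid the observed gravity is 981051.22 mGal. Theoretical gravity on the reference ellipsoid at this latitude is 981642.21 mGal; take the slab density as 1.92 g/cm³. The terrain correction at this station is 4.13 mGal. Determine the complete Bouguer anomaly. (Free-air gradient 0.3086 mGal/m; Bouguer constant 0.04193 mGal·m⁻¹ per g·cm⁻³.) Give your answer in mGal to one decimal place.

Free-air correction = 0.3086 × 1611.0 = 497.15 mGal
Free-air anomaly = 981051.22 − 981642.21 + (497.15) = -93.84 mGal
Bouguer slab correction = 0.04193 × 1.92 × 1611.0 = 129.69 mGal
Simple Bouguer anomaly = -93.84 − (129.69) = -223.53 mGal
Complete Bouguer anomaly = -223.53 + 4.13 = -219.40 mGal

-219.4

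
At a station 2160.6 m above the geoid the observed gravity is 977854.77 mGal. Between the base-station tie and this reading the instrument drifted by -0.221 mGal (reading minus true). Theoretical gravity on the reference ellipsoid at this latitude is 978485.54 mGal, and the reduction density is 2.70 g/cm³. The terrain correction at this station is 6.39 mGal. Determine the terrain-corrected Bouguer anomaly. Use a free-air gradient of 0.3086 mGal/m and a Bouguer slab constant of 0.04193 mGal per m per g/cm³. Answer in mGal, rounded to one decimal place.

Drift-corrected reading = 977854.77 − (-0.221) = 977854.991 mGal
Free-air correction = 0.3086 × 2160.6 = 666.76 mGal
Free-air anomaly = 977854.991 − 978485.54 + (666.76) = 36.211 mGal
Bouguer slab correction = 0.04193 × 2.70 × 2160.6 = 244.60 mGal
Simple Bouguer anomaly = 36.211 − (244.60) = -208.389 mGal
Complete Bouguer anomaly = -208.389 + 6.39 = -201.999 mGal

-202.0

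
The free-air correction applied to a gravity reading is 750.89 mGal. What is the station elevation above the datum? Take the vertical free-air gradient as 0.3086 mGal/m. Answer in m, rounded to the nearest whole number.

h = 750.89 / 0.3086 = 2433.21 m

2433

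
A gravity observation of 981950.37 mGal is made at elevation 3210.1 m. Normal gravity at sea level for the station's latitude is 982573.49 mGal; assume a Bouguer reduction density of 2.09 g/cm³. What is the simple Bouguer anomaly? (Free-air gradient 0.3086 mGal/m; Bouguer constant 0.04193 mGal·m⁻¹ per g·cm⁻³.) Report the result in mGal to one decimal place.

Free-air correction = 0.3086 × 3210.1 = 990.64 mGal
Free-air anomaly = 981950.37 − 982573.49 + (990.64) = 367.52 mGal
Bouguer slab correction = 0.04193 × 2.09 × 3210.1 = 281.31 mGal
Simple Bouguer anomaly = 367.52 − (281.31) = 86.21 mGal

86.2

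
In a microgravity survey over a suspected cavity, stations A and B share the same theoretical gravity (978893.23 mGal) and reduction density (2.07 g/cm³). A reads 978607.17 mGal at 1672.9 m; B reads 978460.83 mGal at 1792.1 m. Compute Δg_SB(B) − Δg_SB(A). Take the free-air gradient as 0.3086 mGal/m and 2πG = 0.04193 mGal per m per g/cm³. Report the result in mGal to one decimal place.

Δg_SB(A) = 978607.17 − 978893.23 + 0.3086×1672.9 − 0.04193×2.07×1672.9 = 85.00 mGal
Δg_SB(B) = 978460.83 − 978893.23 + 0.3086×1792.1 − 0.04193×2.07×1792.1 = -34.90 mGal
Difference = -34.90 − (85.00) = -119.90 mGal

-119.9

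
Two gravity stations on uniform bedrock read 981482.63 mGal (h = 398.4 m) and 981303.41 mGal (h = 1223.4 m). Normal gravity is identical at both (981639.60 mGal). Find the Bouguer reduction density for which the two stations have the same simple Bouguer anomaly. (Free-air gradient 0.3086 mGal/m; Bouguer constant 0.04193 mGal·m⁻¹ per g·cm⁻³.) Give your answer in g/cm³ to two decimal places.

Δg_obs = 981303.41 − 981482.63 = -179.22 mGal over Δh = 1223.4 − 398.4 = 825.0 m
Equal Bouguer anomalies ⇒ Δg_obs + (0.3086 − 0.04193ρ)·Δh = 0
0.3086 − 0.04193ρ = −Δg_obs/Δh = 0.21724
ρ = (0.3086 − 0.21724) / 0.04193 = 2.18 g/cm³

2.18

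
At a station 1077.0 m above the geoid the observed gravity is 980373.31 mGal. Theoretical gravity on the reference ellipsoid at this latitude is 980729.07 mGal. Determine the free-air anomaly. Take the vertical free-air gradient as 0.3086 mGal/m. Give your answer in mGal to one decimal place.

Free-air correction = 0.3086 × 1077.0 = 332.36 mGal
Free-air anomaly = 980373.31 − 980729.07 + (332.36) = -23.40 mGal

-23.4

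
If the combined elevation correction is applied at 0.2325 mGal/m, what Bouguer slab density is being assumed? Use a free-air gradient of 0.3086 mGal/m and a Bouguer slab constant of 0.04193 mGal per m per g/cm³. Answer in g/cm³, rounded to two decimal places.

0.2325 = 0.3086 − 0.04193 × ρ
ρ = (0.3086 − 0.2325) / 0.04193 = 1.81 g/cm³

1.81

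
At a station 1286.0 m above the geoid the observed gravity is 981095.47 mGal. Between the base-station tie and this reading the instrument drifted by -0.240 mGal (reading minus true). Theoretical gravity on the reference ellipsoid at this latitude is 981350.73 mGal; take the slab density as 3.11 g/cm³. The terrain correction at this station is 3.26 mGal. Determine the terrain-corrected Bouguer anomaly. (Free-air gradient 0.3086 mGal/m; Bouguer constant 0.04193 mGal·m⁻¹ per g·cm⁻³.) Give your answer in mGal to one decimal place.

Drift-corrected reading = 981095.47 − (-0.240) = 981095.710 mGal
Free-air correction = 0.3086 × 1286.0 = 396.86 mGal
Free-air anomaly = 981095.710 − 981350.73 + (396.86) = 141.840 mGal
Bouguer slab correction = 0.04193 × 3.11 × 1286.0 = 167.70 mGal
Simple Bouguer anomaly = 141.840 − (167.70) = -25.860 mGal
Complete Bouguer anomaly = -25.860 + 3.26 = -22.600 mGal

-22.6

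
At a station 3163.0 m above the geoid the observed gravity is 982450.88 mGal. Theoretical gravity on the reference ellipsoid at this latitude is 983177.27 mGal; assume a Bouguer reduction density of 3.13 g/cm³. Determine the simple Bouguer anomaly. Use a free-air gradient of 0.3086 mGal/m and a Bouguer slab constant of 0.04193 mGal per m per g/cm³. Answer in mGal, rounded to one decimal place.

-165.4

Free-air correction = 0.3086 × 3163.0 = 976.10 mGal
Free-air anomaly = 982450.88 − 983177.27 + (976.10) = 249.71 mGal
Bouguer slab correction = 0.04193 × 3.13 × 3163.0 = 415.11 mGal
Simple Bouguer anomaly = 249.71 − (415.11) = -165.40 mGal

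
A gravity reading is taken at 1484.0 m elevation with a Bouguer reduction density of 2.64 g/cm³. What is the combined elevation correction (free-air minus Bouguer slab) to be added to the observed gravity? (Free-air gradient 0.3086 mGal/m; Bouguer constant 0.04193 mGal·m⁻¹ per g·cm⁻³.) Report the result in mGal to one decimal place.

Combined gradient = 0.3086 − 0.04193 × 2.64 = 0.1979048 mGal/m
Combined elevation correction = 0.1979048 × 1484.0 = 293.7 mGal

293.7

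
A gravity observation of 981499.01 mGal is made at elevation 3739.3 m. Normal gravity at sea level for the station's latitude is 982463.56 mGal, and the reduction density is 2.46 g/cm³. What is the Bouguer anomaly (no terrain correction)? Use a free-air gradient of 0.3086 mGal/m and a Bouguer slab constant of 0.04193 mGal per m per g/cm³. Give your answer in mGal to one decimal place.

-196.3

Free-air correction = 0.3086 × 3739.3 = 1153.95 mGal
Free-air anomaly = 981499.01 − 982463.56 + (1153.95) = 189.40 mGal
Bouguer slab correction = 0.04193 × 2.46 × 3739.3 = 385.70 mGal
Simple Bouguer anomaly = 189.40 − (385.70) = -196.30 mGal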